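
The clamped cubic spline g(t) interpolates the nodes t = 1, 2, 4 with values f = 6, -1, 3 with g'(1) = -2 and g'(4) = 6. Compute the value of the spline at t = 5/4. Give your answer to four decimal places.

Let M_i = g''(x_i). Step sizes h_i = 1, 2; slopes of the chords Δ_i = (y_(i+1) - y_i)/h_i = -7, 2.
  1·M_0 + 6·M_1 + 2·M_2 = 6(Δ_1 - Δ_0) = 54
Clamped end conditions give two more equations: 2h_0·M_0 + h_0·M_1 = 6(Δ_0 - g'(1)) = -30 and h_1·M_1 + 2h_1·M_2 = 6(g'(4) - Δ_1) = 24.
Solving the tridiagonal system: M_0 = -64/3, M_1 = 38/3, M_2 = -1/3.
On [1, 2], g(t) = 6 - 2·(t - 1) - 32/3·(t - 1)² + 17/3·(t - 1)³.
With (t - 1) = 1/4: g(5/4) = 315/64.

4.9219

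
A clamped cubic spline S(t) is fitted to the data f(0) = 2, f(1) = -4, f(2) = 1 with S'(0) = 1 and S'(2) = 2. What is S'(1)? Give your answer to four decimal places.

With M_i denoting the second derivative at x_i, h_i = 1, 1, and Δ_i = (y_(i+1) − y_i)/h_i = -6, 5:
  1·M_0 + 4·M_1 + 1·M_2 = 6(Δ_1 - Δ_0) = 66
Clamped end conditions give two more equations: 2h_0·M_0 + h_0·M_1 = 6(Δ_0 - S'(0)) = -42 and h_1·M_1 + 2h_1·M_2 = 6(S'(2) - Δ_1) = -18.
Forward elimination and back-substitution give M_0 = -37, M_1 = 32, M_2 = -25.
On [1, 2], S'(t) = b_1 + 2c_1·(t - 1) + 3d_1·(t - 1)² with b_1 = Δ_1 - h_1(2M_1 + M_2)/6 = -3/2, c_1 = M_1/2 = 16, d_1 = (M_2 - M_1)/(6h_1) = -19/2. So S'(1) = -3/2.

-1.5000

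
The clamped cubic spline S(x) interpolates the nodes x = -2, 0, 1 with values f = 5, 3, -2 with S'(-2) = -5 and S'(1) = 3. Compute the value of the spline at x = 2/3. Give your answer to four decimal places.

-1.5679

With σ_i denoting the second derivative at x_i, h_i = 2, 1, and Δ_i = (y_(i+1) − y_i)/h_i = -1, -5:
  2·σ_0 + 6·σ_1 + 1·σ_2 = 6(Δ_1 - Δ_0) = -24
Clamped end conditions give two more equations: 2h_0·σ_0 + h_0·σ_1 = 6(Δ_0 - S'(-2)) = 24 and h_1·σ_1 + 2h_1·σ_2 = 6(S'(1) - Δ_1) = 48.
Hence σ_0 = 38/3, σ_1 = -40/3, σ_2 = 92/3.
On [0, 1], S(x) = 3 - 17/3·x - 20/3·x² + 22/3·x³.
With x = 2/3: S(2/3) = -127/81.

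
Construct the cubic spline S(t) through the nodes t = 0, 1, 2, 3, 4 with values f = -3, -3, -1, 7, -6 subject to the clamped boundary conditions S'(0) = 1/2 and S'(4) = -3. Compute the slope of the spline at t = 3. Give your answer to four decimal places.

Write m_i for S''(x_i). With h_i = 1, 1, 1, 1 and divided differences Δ_i = 0, 2, 8, -13, the continuity of S' gives the tridiagonal system
  1·m_0 + 4·m_1 + 1·m_2 = 6(Δ_1 - Δ_0) = 12
  1·m_1 + 4·m_2 + 1·m_3 = 6(Δ_2 - Δ_1) = 36
  1·m_2 + 4·m_3 + 1·m_4 = 6(Δ_3 - Δ_2) = -126
Clamped end conditions give two more equations: 2h_0·m_0 + h_0·m_1 = 6(Δ_0 - S'(0)) = -3 and h_3·m_3 + 2h_3·m_4 = 6(S'(4) - Δ_3) = 60.
Hence m_0 = -13/56, m_1 = -71/28, m_2 = 179/8, m_3 = -1427/28, m_4 = 3107/56.
On [3, 4], S'(t) = b_3 + 2c_3·(t - 3) + 3d_3·(t - 3)² with b_3 = Δ_3 - h_3(2m_3 + m_4)/6 = -589/112, c_3 = m_3/2 = -1427/56, d_3 = (m_4 - m_3)/(6h_3) = 1987/112. So S'(3) = -589/112.

-5.2589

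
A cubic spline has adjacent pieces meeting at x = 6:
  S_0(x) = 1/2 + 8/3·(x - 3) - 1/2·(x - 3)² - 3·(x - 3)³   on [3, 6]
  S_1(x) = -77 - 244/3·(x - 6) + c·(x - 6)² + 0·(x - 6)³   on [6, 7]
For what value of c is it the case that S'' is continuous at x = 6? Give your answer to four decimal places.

S_0''(x) = -1 - 18·(x - 3), so S_0''(6) = -55. On the right, S_1''(6) = 2c, so c = -55/2.

-27.5000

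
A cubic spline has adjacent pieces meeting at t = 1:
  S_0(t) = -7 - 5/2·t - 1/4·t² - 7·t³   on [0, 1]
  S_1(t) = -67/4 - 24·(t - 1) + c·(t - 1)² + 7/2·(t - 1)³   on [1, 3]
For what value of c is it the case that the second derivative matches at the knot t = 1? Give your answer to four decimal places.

S_0''(t) = -1/2 - 42·t, so S_0''(1) = -85/2. On the right, S_1''(1) = 2c, so c = -85/4.

-21.2500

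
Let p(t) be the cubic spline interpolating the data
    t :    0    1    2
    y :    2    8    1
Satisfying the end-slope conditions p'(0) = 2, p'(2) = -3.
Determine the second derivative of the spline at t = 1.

Let M_i = p''(x_i). Step sizes h_i = 1, 1; slopes of the chords Δ_i = (y_(i+1) - y_i)/h_i = 6, -7.
  1·M_0 + 4·M_1 + 1·M_2 = 6(Δ_1 - Δ_0) = -78
Clamped end conditions give two more equations: 2h_0·M_0 + h_0·M_1 = 6(Δ_0 - p'(0)) = 24 and h_1·M_1 + 2h_1·M_2 = 6(p'(2) - Δ_1) = 24.
Hence M_0 = 29, M_1 = -34, M_2 = 29.

-34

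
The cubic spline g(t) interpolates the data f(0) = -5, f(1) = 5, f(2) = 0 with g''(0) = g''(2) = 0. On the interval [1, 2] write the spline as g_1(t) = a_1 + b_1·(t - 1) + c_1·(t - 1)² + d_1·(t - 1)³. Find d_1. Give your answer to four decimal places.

3.7500

Let M_i = g''(x_i). Step sizes h_i = 1, 1; slopes of the chords Δ_i = (y_(i+1) - y_i)/h_i = 10, -5.
  1·M_0 + 4·M_1 + 1·M_2 = 6(Δ_1 - Δ_0) = -90
Natural end conditions: M_0 = M_2 = 0.
Solving the tridiagonal system: M_0 = 0, M_1 = -45/2, M_2 = 0.
On [1, 2], with g_1(t) = a_1 + b_1·(t - 1) + c_1·(t - 1)² + d_1·(t - 1)³: c_1 = M_1/2 = -45/4, d_1 = (M_2 - M_1)/(6h_1) = 15/4, b_1 = Δ_1 - h_1(2M_1 + M_2)/6 = 5/2.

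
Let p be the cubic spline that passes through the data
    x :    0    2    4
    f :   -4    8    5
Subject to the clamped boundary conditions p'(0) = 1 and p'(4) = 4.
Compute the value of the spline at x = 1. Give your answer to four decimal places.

With σ_i denoting the second derivative at x_i, h_i = 2, 2, and Δ_i = (y_(i+1) − y_i)/h_i = 6, -3/2:
  2·σ_0 + 8·σ_1 + 2·σ_2 = 6(Δ_1 - Δ_0) = -45
Clamped end conditions give two more equations: 2h_0·σ_0 + h_0·σ_1 = 6(Δ_0 - p'(0)) = 30 and h_1·σ_1 + 2h_1·σ_2 = 6(p'(4) - Δ_1) = 33.
Solving: σ_0 = 111/8, σ_1 = -51/4, σ_2 = 117/8.
On [0, 2], p(x) = -4 + 1·x + 111/16·x² - 71/32·x³.
With x = 1: p(1) = 55/32.

1.7188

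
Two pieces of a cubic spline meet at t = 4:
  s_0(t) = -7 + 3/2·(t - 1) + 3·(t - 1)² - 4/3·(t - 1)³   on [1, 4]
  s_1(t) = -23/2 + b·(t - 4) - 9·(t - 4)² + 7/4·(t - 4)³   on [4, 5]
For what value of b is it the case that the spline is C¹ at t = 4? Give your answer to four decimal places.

s_0'(t) = 3/2 + 6·(t - 1) - 4·(t - 1)², so s_0'(4) = -33/2. On the right, s_1'(4) = b, so b = -33/2.

-16.5000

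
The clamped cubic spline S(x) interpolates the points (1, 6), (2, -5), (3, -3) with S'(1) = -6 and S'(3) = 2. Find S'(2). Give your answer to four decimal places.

With M_i denoting the second derivative at x_i, h_i = 1, 1, and Δ_i = (y_(i+1) − y_i)/h_i = -11, 2:
  1·M_0 + 4·M_1 + 1·M_2 = 6(Δ_1 - Δ_0) = 78
Clamped end conditions give two more equations: 2h_0·M_0 + h_0·M_1 = 6(Δ_0 - S'(1)) = -30 and h_1·M_1 + 2h_1·M_2 = 6(S'(3) - Δ_1) = 0.
Solving the tridiagonal system: M_0 = -61/2, M_1 = 31, M_2 = -31/2.
On [2, 3], S'(x) = b_1 + 2c_1·(x - 2) + 3d_1·(x - 2)² with b_1 = Δ_1 - h_1(2M_1 + M_2)/6 = -23/4, c_1 = M_1/2 = 31/2, d_1 = (M_2 - M_1)/(6h_1) = -31/4. So S'(2) = -23/4.

-5.7500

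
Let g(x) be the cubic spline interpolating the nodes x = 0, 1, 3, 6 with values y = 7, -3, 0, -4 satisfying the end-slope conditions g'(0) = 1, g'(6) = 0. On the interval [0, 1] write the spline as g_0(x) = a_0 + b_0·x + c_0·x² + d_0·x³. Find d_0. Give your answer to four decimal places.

With M_i denoting the second derivative at x_i, h_i = 1, 2, 3, and Δ_i = (y_(i+1) − y_i)/h_i = -10, 3/2, -4/3:
  1·M_0 + 6·M_1 + 2·M_2 = 6(Δ_1 - Δ_0) = 69
  2·M_1 + 10·M_2 + 3·M_3 = 6(Δ_2 - Δ_1) = -17
Clamped end conditions give two more equations: 2h_0·M_0 + h_0·M_1 = 6(Δ_0 - g'(0)) = -66 and h_2·M_2 + 2h_2·M_3 = 6(g'(6) - Δ_2) = 8.
Solving the tridiagonal system: M_0 = -829/19, M_1 = 404/19, M_2 = -142/19, M_3 = 289/57.
On [0, 1], with g_0(x) = a_0 + b_0·x + c_0·x² + d_0·x³: c_0 = M_0/2 = -829/38, d_0 = (M_1 - M_0)/(6h_0) = 411/38, b_0 = Δ_0 - h_0(2M_0 + M_1)/6 = 1.

10.8158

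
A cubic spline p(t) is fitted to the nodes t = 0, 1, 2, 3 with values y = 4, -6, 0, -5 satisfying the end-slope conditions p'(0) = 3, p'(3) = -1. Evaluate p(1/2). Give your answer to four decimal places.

Put M_i = p'' at the i-th knot. Here h = (1, 1, 1) and Δ = (-10, 6, -5), so the interior equations h_(i-1)·M_(i-1) + 2(h_(i-1)+h_i)·M_i + h_i·M_(i+1) = 6(Δ_i − Δ_(i-1)) read
  1·M_0 + 4·M_1 + 1·M_2 = 6(Δ_1 - Δ_0) = 96
  1·M_1 + 4·M_2 + 1·M_3 = 6(Δ_2 - Δ_1) = -66
Clamped end conditions give two more equations: 2h_0·M_0 + h_0·M_1 = 6(Δ_0 - p'(0)) = -78 and h_2·M_2 + 2h_2·M_3 = 6(p'(3) - Δ_2) = 24.
Solving: M_0 = -952/15, M_1 = 734/15, M_2 = -544/15, M_3 = 452/15.
On [0, 1], p(t) = 4 + 3·t - 476/15·t² + 281/15·t³.
With t = 1/2: p(1/2) = -11/120.

-0.0917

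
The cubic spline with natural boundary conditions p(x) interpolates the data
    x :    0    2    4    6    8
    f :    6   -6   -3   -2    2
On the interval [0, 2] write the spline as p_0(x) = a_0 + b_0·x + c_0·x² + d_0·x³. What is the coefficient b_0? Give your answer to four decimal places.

-8.1071

Let m_i = p''(x_i). Step sizes h_i = 2, 2, 2, 2; slopes of the chords Δ_i = (y_(i+1) - y_i)/h_i = -6, 3/2, 1/2, 2.
  2·m_0 + 8·m_1 + 2·m_2 = 6(Δ_1 - Δ_0) = 45
  2·m_1 + 8·m_2 + 2·m_3 = 6(Δ_2 - Δ_1) = -6
  2·m_2 + 8·m_3 + 2·m_4 = 6(Δ_3 - Δ_2) = 9
Natural end conditions: m_0 = m_4 = 0.
Solving the tridiagonal system: m_0 = 0, m_1 = 177/28, m_2 = -39/14, m_3 = 51/28, m_4 = 0.
On [0, 2], with p_0(x) = a_0 + b_0·x + c_0·x² + d_0·x³: c_0 = m_0/2 = 0, d_0 = (m_1 - m_0)/(6h_0) = 59/112, b_0 = Δ_0 - h_0(2m_0 + m_1)/6 = -227/28.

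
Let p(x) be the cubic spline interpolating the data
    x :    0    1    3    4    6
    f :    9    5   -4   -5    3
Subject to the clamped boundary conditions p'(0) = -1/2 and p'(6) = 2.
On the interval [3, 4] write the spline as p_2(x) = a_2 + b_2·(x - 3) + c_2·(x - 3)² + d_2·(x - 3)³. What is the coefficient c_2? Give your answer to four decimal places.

1.0914

Put m_i = p'' at the i-th knot. Here h = (1, 2, 1, 2) and Δ = (-4, -9/2, -1, 4), so the interior equations h_(i-1)·m_(i-1) + 2(h_(i-1)+h_i)·m_i + h_i·m_(i+1) = 6(Δ_i − Δ_(i-1)) read
  1·m_0 + 6·m_1 + 2·m_2 = 6(Δ_1 - Δ_0) = -3
  2·m_1 + 6·m_2 + 1·m_3 = 6(Δ_2 - Δ_1) = 21
  1·m_2 + 6·m_3 + 2·m_4 = 6(Δ_3 - Δ_2) = 30
Clamped end conditions give two more equations: 2h_0·m_0 + h_0·m_1 = 6(Δ_0 - p'(0)) = -21 and h_3·m_3 + 2h_3·m_4 = 6(p'(6) - Δ_3) = -12.
Solving: m_0 = -1003/93, m_1 = 53/93, m_2 = 203/93, m_3 = 629/93, m_4 = -1187/186.
On [3, 4], with p_2(x) = a_2 + b_2·(x - 3) + c_2·(x - 3)² + d_2·(x - 3)³: c_2 = m_2/2 = 203/186, d_2 = (m_3 - m_2)/(6h_2) = 71/93, b_2 = Δ_2 - h_2(2m_2 + m_3)/6 = -177/62.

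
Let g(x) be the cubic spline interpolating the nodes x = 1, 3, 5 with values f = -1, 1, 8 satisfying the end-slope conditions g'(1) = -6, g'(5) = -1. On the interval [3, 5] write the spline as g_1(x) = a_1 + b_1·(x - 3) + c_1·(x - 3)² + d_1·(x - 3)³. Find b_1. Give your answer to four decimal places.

Write M_i for g''(x_i). With h_i = 2, 2 and divided differences Δ_i = 1, 7/2, the continuity of g' gives the tridiagonal system
  2·M_0 + 8·M_1 + 2·M_2 = 6(Δ_1 - Δ_0) = 15
Clamped end conditions give two more equations: 2h_0·M_0 + h_0·M_1 = 6(Δ_0 - g'(1)) = 42 and h_1·M_1 + 2h_1·M_2 = 6(g'(5) - Δ_1) = -27.
Solving the tridiagonal system: M_0 = 79/8, M_1 = 5/4, M_2 = -59/8.
On [3, 5], with g_1(x) = a_1 + b_1·(x - 3) + c_1·(x - 3)² + d_1·(x - 3)³: c_1 = M_1/2 = 5/8, d_1 = (M_2 - M_1)/(6h_1) = -23/32, b_1 = Δ_1 - h_1(2M_1 + M_2)/6 = 41/8.

5.1250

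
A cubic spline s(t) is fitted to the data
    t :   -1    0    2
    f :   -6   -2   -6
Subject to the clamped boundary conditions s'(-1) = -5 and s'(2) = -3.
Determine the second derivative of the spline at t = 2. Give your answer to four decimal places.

5.1667

Let M_i = s''(x_i). Step sizes h_i = 1, 2; slopes of the chords Δ_i = (y_(i+1) - y_i)/h_i = 4, -2.
  1·M_0 + 6·M_1 + 2·M_2 = 6(Δ_1 - Δ_0) = -36
Clamped end conditions give two more equations: 2h_0·M_0 + h_0·M_1 = 6(Δ_0 - s'(-1)) = 54 and h_1·M_1 + 2h_1·M_2 = 6(s'(2) - Δ_1) = -6.
Solving: M_0 = 101/3, M_1 = -40/3, M_2 = 31/6.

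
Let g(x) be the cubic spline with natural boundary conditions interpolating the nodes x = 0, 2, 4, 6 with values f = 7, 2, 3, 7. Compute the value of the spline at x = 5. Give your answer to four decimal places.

With m_i denoting the second derivative at x_i, h_i = 2, 2, 2, and Δ_i = (y_(i+1) − y_i)/h_i = -5/2, 1/2, 2:
  2·m_0 + 8·m_1 + 2·m_2 = 6(Δ_1 - Δ_0) = 18
  2·m_1 + 8·m_2 + 2·m_3 = 6(Δ_2 - Δ_1) = 9
Natural end conditions: m_0 = m_3 = 0.
Forward elimination and back-substitution give m_0 = 0, m_1 = 21/10, m_2 = 3/5, m_3 = 0.
On [4, 6], g(x) = 3 + 8/5·(x - 4) + 3/10·(x - 4)² - 1/20·(x - 4)³.
With (x - 4) = 1: g(5) = 97/20.

4.8500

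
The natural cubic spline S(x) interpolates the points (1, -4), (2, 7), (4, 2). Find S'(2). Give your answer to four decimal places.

6.5000

Write m_i for S''(x_i). With h_i = 1, 2 and divided differences Δ_i = 11, -5/2, the continuity of S' gives the tridiagonal system
  1·m_0 + 6·m_1 + 2·m_2 = 6(Δ_1 - Δ_0) = -81
Natural end conditions: m_0 = m_2 = 0.
Solving: m_0 = 0, m_1 = -27/2, m_2 = 0.
On [2, 4], S'(x) = b_1 + 2c_1·(x - 2) + 3d_1·(x - 2)² with b_1 = Δ_1 - h_1(2m_1 + m_2)/6 = 13/2, c_1 = m_1/2 = -27/4, d_1 = (m_2 - m_1)/(6h_1) = 9/8. So S'(2) = 13/2.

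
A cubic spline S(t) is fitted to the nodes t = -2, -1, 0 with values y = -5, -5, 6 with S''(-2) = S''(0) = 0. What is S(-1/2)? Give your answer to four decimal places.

Put σ_i = S'' at the i-th knot. Here h = (1, 1) and Δ = (0, 11), so the interior equations h_(i-1)·σ_(i-1) + 2(h_(i-1)+h_i)·σ_i + h_i·σ_(i+1) = 6(Δ_i − Δ_(i-1)) read
  1·σ_0 + 4·σ_1 + 1·σ_2 = 6(Δ_1 - Δ_0) = 66
Natural end conditions: σ_0 = σ_2 = 0.
Solving the tridiagonal system: σ_0 = 0, σ_1 = 33/2, σ_2 = 0.
On [-1, 0], S(t) = -5 + 11/2·(t + 1) + 33/4·(t + 1)² - 11/4·(t + 1)³.
With (t + 1) = 1/2: S(-1/2) = -17/32.

-0.5313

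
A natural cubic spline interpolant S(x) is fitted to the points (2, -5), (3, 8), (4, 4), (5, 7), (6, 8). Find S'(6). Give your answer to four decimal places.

-0.3393

Write m_i for S''(x_i). With h_i = 1, 1, 1, 1 and divided differences Δ_i = 13, -4, 3, 1, the continuity of S' gives the tridiagonal system
  1·m_0 + 4·m_1 + 1·m_2 = 6(Δ_1 - Δ_0) = -102
  1·m_1 + 4·m_2 + 1·m_3 = 6(Δ_2 - Δ_1) = 42
  1·m_2 + 4·m_3 + 1·m_4 = 6(Δ_3 - Δ_2) = -12
Natural end conditions: m_0 = m_4 = 0.
Solving the tridiagonal system: m_0 = 0, m_1 = -855/28, m_2 = 141/7, m_3 = -225/28, m_4 = 0.
On [5, 6], S'(x) = b_3 + 2c_3·(x - 5) + 3d_3·(x - 5)² with b_3 = Δ_3 - h_3(2m_3 + m_4)/6 = 103/28, c_3 = m_3/2 = -225/56, d_3 = (m_4 - m_3)/(6h_3) = 75/56. So S'(6) = -19/56.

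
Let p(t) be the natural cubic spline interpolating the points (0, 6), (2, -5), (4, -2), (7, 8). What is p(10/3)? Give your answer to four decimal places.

Write m_i for p''(x_i). With h_i = 2, 2, 3 and divided differences Δ_i = -11/2, 3/2, 10/3, the continuity of p' gives the tridiagonal system
  2·m_0 + 8·m_1 + 2·m_2 = 6(Δ_1 - Δ_0) = 42
  2·m_1 + 10·m_2 + 3·m_3 = 6(Δ_2 - Δ_1) = 11
Natural end conditions: m_0 = m_3 = 0.
Solving: m_0 = 0, m_1 = 199/38, m_2 = 1/19, m_3 = 0.
On [2, 4], p(t) = -5 - 229/114·(t - 2) + 199/76·(t - 2)² - 197/456·(t - 2)³.
With (t - 2) = 4/3: p(10/3) = -6229/1539.

-4.0474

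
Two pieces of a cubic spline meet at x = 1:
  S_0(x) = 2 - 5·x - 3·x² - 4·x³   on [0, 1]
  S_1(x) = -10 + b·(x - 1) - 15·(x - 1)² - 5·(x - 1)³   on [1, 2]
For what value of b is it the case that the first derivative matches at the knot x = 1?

S_0'(x) = -5 - 6·x - 12·x², so S_0'(1) = -23. On the right, S_1'(1) = b, so b = -23.

-23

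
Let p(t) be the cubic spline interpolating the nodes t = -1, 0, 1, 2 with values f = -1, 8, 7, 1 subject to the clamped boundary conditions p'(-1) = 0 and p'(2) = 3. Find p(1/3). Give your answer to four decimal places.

Put σ_i = p'' at the i-th knot. Here h = (1, 1, 1) and Δ = (9, -1, -6), so the interior equations h_(i-1)·σ_(i-1) + 2(h_(i-1)+h_i)·σ_i + h_i·σ_(i+1) = 6(Δ_i − Δ_(i-1)) read
  1·σ_0 + 4·σ_1 + 1·σ_2 = 6(Δ_1 - Δ_0) = -60
  1·σ_1 + 4·σ_2 + 1·σ_3 = 6(Δ_2 - Δ_1) = -30
Clamped end conditions give two more equations: 2h_0·σ_0 + h_0·σ_1 = 6(Δ_0 - p'(-1)) = 54 and h_2·σ_2 + 2h_2·σ_3 = 6(p'(2) - Δ_2) = 54.
Solving the tridiagonal system: σ_0 = 38, σ_1 = -22, σ_2 = -10, σ_3 = 32.
On [0, 1], p(t) = 8 + 8·t - 11·t² + 2·t³.
With t = 1/3: p(1/3) = 257/27.

9.5185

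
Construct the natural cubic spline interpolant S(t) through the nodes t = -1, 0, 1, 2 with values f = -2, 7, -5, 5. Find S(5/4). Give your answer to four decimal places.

-4.8844

Let M_i = S''(x_i). Step sizes h_i = 1, 1, 1; slopes of the chords Δ_i = (y_(i+1) - y_i)/h_i = 9, -12, 10.
  1·M_0 + 4·M_1 + 1·M_2 = 6(Δ_1 - Δ_0) = -126
  1·M_1 + 4·M_2 + 1·M_3 = 6(Δ_2 - Δ_1) = 132
Natural end conditions: M_0 = M_3 = 0.
Forward elimination and back-substitution give M_0 = 0, M_1 = -212/5, M_2 = 218/5, M_3 = 0.
On [1, 2], S(t) = -5 - 68/15·(t - 1) + 109/5·(t - 1)² - 109/15·(t - 1)³.
With (t - 1) = 1/4: S(5/4) = -1563/320.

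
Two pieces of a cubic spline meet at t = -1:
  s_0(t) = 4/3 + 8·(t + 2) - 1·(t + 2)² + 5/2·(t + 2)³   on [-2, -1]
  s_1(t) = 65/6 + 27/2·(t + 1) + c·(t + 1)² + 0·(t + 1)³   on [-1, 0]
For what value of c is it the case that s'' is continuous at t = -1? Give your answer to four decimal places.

s_0''(t) = -2 + 15·(t + 2), so s_0''(-1) = 13. On the right, s_1''(-1) = 2c, so c = 13/2.

6.5000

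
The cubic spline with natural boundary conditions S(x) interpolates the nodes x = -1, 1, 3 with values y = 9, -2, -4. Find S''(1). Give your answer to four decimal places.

With σ_i denoting the second derivative at x_i, h_i = 2, 2, and Δ_i = (y_(i+1) − y_i)/h_i = -11/2, -1:
  2·σ_0 + 8·σ_1 + 2·σ_2 = 6(Δ_1 - Δ_0) = 27
Natural end conditions: σ_0 = σ_2 = 0.
Forward elimination and back-substitution give σ_0 = 0, σ_1 = 27/8, σ_2 = 0.

3.3750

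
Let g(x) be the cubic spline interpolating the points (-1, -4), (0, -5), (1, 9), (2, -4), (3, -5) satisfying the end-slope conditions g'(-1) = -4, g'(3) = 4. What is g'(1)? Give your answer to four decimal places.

1.0714

With M_i denoting the second derivative at x_i, h_i = 1, 1, 1, 1, and Δ_i = (y_(i+1) − y_i)/h_i = -1, 14, -13, -1:
  1·M_0 + 4·M_1 + 1·M_2 = 6(Δ_1 - Δ_0) = 90
  1·M_1 + 4·M_2 + 1·M_3 = 6(Δ_2 - Δ_1) = -162
  1·M_2 + 4·M_3 + 1·M_4 = 6(Δ_3 - Δ_2) = 72
Clamped end conditions give two more equations: 2h_0·M_0 + h_0·M_1 = 6(Δ_0 - g'(-1)) = 18 and h_3·M_3 + 2h_3·M_4 = 6(g'(3) - Δ_3) = 30.
Hence M_0 = -307/28, M_1 = 559/14, M_2 = -235/4, M_3 = 463/14, M_4 = -43/28.
On [1, 2], g'(x) = b_2 + 2c_2·(x - 1) + 3d_2·(x - 1)² with b_2 = Δ_2 - h_2(2M_2 + M_3)/6 = 15/14, c_2 = M_2/2 = -235/8, d_2 = (M_3 - M_2)/(6h_2) = 857/56. So g'(1) = 15/14.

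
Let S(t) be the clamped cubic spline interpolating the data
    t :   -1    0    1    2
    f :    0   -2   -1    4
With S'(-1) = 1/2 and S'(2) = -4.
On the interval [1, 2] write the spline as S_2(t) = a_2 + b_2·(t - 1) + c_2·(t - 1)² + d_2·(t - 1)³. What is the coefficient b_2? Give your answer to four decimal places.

6.1000

With σ_i denoting the second derivative at x_i, h_i = 1, 1, 1, and Δ_i = (y_(i+1) − y_i)/h_i = -2, 1, 5:
  1·σ_0 + 4·σ_1 + 1·σ_2 = 6(Δ_1 - Δ_0) = 18
  1·σ_1 + 4·σ_2 + 1·σ_3 = 6(Δ_2 - Δ_1) = 24
Clamped end conditions give two more equations: 2h_0·σ_0 + h_0·σ_1 = 6(Δ_0 - S'(-1)) = -15 and h_2·σ_2 + 2h_2·σ_3 = 6(S'(2) - Δ_2) = -54.
Solving the tridiagonal system: σ_0 = -46/5, σ_1 = 17/5, σ_2 = 68/5, σ_3 = -169/5.
On [1, 2], with S_2(t) = a_2 + b_2·(t - 1) + c_2·(t - 1)² + d_2·(t - 1)³: c_2 = σ_2/2 = 34/5, d_2 = (σ_3 - σ_2)/(6h_2) = -79/10, b_2 = Δ_2 - h_2(2σ_2 + σ_3)/6 = 61/10.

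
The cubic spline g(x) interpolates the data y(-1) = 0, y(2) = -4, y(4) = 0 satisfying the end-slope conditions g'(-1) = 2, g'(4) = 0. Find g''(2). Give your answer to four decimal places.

4.8000

With σ_i denoting the second derivative at x_i, h_i = 3, 2, and Δ_i = (y_(i+1) − y_i)/h_i = -4/3, 2:
  3·σ_0 + 10·σ_1 + 2·σ_2 = 6(Δ_1 - Δ_0) = 20
Clamped end conditions give two more equations: 2h_0·σ_0 + h_0·σ_1 = 6(Δ_0 - g'(-1)) = -20 and h_1·σ_1 + 2h_1·σ_2 = 6(g'(4) - Δ_1) = -12.
Solving the tridiagonal system: σ_0 = -86/15, σ_1 = 24/5, σ_2 = -27/5.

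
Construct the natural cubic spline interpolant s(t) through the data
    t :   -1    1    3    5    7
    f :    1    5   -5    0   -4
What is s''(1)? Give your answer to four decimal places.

-7.4732

Write σ_i for s''(x_i). With h_i = 2, 2, 2, 2 and divided differences Δ_i = 2, -5, 5/2, -2, the continuity of s' gives the tridiagonal system
  2·σ_0 + 8·σ_1 + 2·σ_2 = 6(Δ_1 - Δ_0) = -42
  2·σ_1 + 8·σ_2 + 2·σ_3 = 6(Δ_2 - Δ_1) = 45
  2·σ_2 + 8·σ_3 + 2·σ_4 = 6(Δ_3 - Δ_2) = -27
Natural end conditions: σ_0 = σ_4 = 0.
Solving: σ_0 = 0, σ_1 = -837/112, σ_2 = 249/28, σ_3 = -627/112, σ_4 = 0.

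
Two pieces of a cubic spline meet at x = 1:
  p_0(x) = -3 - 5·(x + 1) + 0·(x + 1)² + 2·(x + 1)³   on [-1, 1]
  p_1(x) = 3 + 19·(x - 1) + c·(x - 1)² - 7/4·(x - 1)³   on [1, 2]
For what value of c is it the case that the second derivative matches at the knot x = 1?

p_0''(x) = 0 + 12·(x + 1), so p_0''(1) = 24. On the right, p_1''(1) = 2c, so c = 12.

12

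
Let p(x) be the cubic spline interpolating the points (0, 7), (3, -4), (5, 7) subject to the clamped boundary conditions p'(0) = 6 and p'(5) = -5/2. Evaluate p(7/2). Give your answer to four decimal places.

With M_i denoting the second derivative at x_i, h_i = 3, 2, and Δ_i = (y_(i+1) − y_i)/h_i = -11/3, 11/2:
  3·M_0 + 10·M_1 + 2·M_2 = 6(Δ_1 - Δ_0) = 55
Clamped end conditions give two more equations: 2h_0·M_0 + h_0·M_1 = 6(Δ_0 - p'(0)) = -58 and h_1·M_1 + 2h_1·M_2 = 6(p'(5) - Δ_1) = -48.
Solving the tridiagonal system: M_0 = -253/15, M_1 = 72/5, M_2 = -96/5.
On [3, 5], p(x) = -4 + 23/10·(x - 3) + 36/5·(x - 3)² - 14/5·(x - 3)³.
With (x - 3) = 1/2: p(7/2) = -7/5.

-1.4000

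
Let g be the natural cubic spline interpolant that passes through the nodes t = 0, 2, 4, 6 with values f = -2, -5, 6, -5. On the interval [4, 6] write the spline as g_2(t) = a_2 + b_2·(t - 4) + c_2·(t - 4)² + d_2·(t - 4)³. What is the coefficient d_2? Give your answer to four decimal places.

With σ_i denoting the second derivative at x_i, h_i = 2, 2, 2, and Δ_i = (y_(i+1) − y_i)/h_i = -3/2, 11/2, -11/2:
  2·σ_0 + 8·σ_1 + 2·σ_2 = 6(Δ_1 - Δ_0) = 42
  2·σ_1 + 8·σ_2 + 2·σ_3 = 6(Δ_2 - Δ_1) = -66
Natural end conditions: σ_0 = σ_3 = 0.
Forward elimination and back-substitution give σ_0 = 0, σ_1 = 39/5, σ_2 = -51/5, σ_3 = 0.
On [4, 6], with g_2(t) = a_2 + b_2·(t - 4) + c_2·(t - 4)² + d_2·(t - 4)³: c_2 = σ_2/2 = -51/10, d_2 = (σ_3 - σ_2)/(6h_2) = 17/20, b_2 = Δ_2 - h_2(2σ_2 + σ_3)/6 = 13/10.

0.8500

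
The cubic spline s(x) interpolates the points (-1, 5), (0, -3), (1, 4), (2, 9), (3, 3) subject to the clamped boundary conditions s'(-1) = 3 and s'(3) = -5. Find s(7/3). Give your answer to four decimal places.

7.4974

Put σ_i = s'' at the i-th knot. Here h = (1, 1, 1, 1) and Δ = (-8, 7, 5, -6), so the interior equations h_(i-1)·σ_(i-1) + 2(h_(i-1)+h_i)·σ_i + h_i·σ_(i+1) = 6(Δ_i − Δ_(i-1)) read
  1·σ_0 + 4·σ_1 + 1·σ_2 = 6(Δ_1 - Δ_0) = 90
  1·σ_1 + 4·σ_2 + 1·σ_3 = 6(Δ_2 - Δ_1) = -12
  1·σ_2 + 4·σ_3 + 1·σ_4 = 6(Δ_3 - Δ_2) = -66
Clamped end conditions give two more equations: 2h_0·σ_0 + h_0·σ_1 = 6(Δ_0 - s'(-1)) = -66 and h_3·σ_3 + 2h_3·σ_4 = 6(s'(3) - Δ_3) = 6.
Hence σ_0 = -362/7, σ_1 = 262/7, σ_2 = -8, σ_3 = -122/7, σ_4 = 82/7.
On [2, 3], s(x) = 9 - 15/7·(x - 2) - 61/7·(x - 2)² + 34/7·(x - 2)³.
With (x - 2) = 1/3: s(7/3) = 1417/189.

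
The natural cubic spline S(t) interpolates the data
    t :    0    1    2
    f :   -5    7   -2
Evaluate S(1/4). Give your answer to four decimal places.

-0.7695

With M_i denoting the second derivative at x_i, h_i = 1, 1, and Δ_i = (y_(i+1) − y_i)/h_i = 12, -9:
  1·M_0 + 4·M_1 + 1·M_2 = 6(Δ_1 - Δ_0) = -126
Natural end conditions: M_0 = M_2 = 0.
Solving: M_0 = 0, M_1 = -63/2, M_2 = 0.
On [0, 1], S(t) = -5 + 69/4·t + 0·t² - 21/4·t³.
With t = 1/4: S(1/4) = -197/256.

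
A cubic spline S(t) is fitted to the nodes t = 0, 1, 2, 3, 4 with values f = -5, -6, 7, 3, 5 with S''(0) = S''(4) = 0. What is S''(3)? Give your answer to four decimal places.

18.4286

With M_i denoting the second derivative at x_i, h_i = 1, 1, 1, 1, and Δ_i = (y_(i+1) − y_i)/h_i = -1, 13, -4, 2:
  1·M_0 + 4·M_1 + 1·M_2 = 6(Δ_1 - Δ_0) = 84
  1·M_1 + 4·M_2 + 1·M_3 = 6(Δ_2 - Δ_1) = -102
  1·M_2 + 4·M_3 + 1·M_4 = 6(Δ_3 - Δ_2) = 36
Natural end conditions: M_0 = M_4 = 0.
Hence M_0 = 0, M_1 = 213/7, M_2 = -264/7, M_3 = 129/7, M_4 = 0.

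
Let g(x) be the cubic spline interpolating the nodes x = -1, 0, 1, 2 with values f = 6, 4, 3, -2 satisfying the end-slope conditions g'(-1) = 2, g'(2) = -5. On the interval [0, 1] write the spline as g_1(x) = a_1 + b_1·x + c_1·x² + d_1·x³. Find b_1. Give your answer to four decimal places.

Write M_i for g''(x_i). With h_i = 1, 1, 1 and divided differences Δ_i = -2, -1, -5, the continuity of g' gives the tridiagonal system
  1·M_0 + 4·M_1 + 1·M_2 = 6(Δ_1 - Δ_0) = 6
  1·M_1 + 4·M_2 + 1·M_3 = 6(Δ_2 - Δ_1) = -24
Clamped end conditions give two more equations: 2h_0·M_0 + h_0·M_1 = 6(Δ_0 - g'(-1)) = -24 and h_2·M_2 + 2h_2·M_3 = 6(g'(2) - Δ_2) = 0.
Hence M_0 = -238/15, M_1 = 116/15, M_2 = -136/15, M_3 = 68/15.
On [0, 1], with g_1(x) = a_1 + b_1·x + c_1·x² + d_1·x³: c_1 = M_1/2 = 58/15, d_1 = (M_2 - M_1)/(6h_1) = -14/5, b_1 = Δ_1 - h_1(2M_1 + M_2)/6 = -31/15.

-2.0667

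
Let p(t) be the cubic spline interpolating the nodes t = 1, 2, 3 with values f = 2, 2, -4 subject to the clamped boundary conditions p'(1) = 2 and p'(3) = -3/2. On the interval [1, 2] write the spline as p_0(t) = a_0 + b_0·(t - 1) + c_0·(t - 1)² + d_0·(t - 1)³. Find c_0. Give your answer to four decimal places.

With m_i denoting the second derivative at x_i, h_i = 1, 1, and Δ_i = (y_(i+1) − y_i)/h_i = 0, -6:
  1·m_0 + 4·m_1 + 1·m_2 = 6(Δ_1 - Δ_0) = -36
Clamped end conditions give two more equations: 2h_0·m_0 + h_0·m_1 = 6(Δ_0 - p'(1)) = -12 and h_1·m_1 + 2h_1·m_2 = 6(p'(3) - Δ_1) = 27.
Solving: m_0 = 5/4, m_1 = -29/2, m_2 = 83/4.
On [1, 2], with p_0(t) = a_0 + b_0·(t - 1) + c_0·(t - 1)² + d_0·(t - 1)³: c_0 = m_0/2 = 5/8, d_0 = (m_1 - m_0)/(6h_0) = -21/8, b_0 = Δ_0 - h_0(2m_0 + m_1)/6 = 2.

0.6250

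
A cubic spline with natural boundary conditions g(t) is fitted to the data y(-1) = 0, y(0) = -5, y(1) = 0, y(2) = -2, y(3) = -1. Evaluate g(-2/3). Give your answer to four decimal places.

Let m_i = g''(x_i). Step sizes h_i = 1, 1, 1, 1; slopes of the chords Δ_i = (y_(i+1) - y_i)/h_i = -5, 5, -2, 1.
  1·m_0 + 4·m_1 + 1·m_2 = 6(Δ_1 - Δ_0) = 60
  1·m_1 + 4·m_2 + 1·m_3 = 6(Δ_2 - Δ_1) = -42
  1·m_2 + 4·m_3 + 1·m_4 = 6(Δ_3 - Δ_2) = 18
Natural end conditions: m_0 = m_4 = 0.
Hence m_0 = 0, m_1 = 543/28, m_2 = -123/7, m_3 = 249/28, m_4 = 0.
On [-1, 0], g(t) = 0 - 461/56·(t + 1) + 0·(t + 1)² + 181/56·(t + 1)³.
With (t + 1) = 1/3: g(-2/3) = -496/189.

-2.6243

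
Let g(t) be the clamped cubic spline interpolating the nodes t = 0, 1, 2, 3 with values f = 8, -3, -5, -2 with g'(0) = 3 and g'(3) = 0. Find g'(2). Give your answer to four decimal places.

3.6000

Let σ_i = g''(x_i). Step sizes h_i = 1, 1, 1; slopes of the chords Δ_i = (y_(i+1) - y_i)/h_i = -11, -2, 3.
  1·σ_0 + 4·σ_1 + 1·σ_2 = 6(Δ_1 - Δ_0) = 54
  1·σ_1 + 4·σ_2 + 1·σ_3 = 6(Δ_2 - Δ_1) = 30
Clamped end conditions give two more equations: 2h_0·σ_0 + h_0·σ_1 = 6(Δ_0 - g'(0)) = -84 and h_2·σ_2 + 2h_2·σ_3 = 6(g'(3) - Δ_2) = -18.
Solving: σ_0 = -276/5, σ_1 = 132/5, σ_2 = 18/5, σ_3 = -54/5.
On [2, 3], g'(t) = b_2 + 2c_2·(t - 2) + 3d_2·(t - 2)² with b_2 = Δ_2 - h_2(2σ_2 + σ_3)/6 = 18/5, c_2 = σ_2/2 = 9/5, d_2 = (σ_3 - σ_2)/(6h_2) = -12/5. So g'(2) = 18/5.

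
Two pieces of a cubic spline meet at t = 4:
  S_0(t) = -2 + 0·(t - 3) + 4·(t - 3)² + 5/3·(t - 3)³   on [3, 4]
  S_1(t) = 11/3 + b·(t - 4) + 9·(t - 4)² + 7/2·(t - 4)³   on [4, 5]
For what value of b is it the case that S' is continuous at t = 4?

S_0'(t) = 0 + 8·(t - 3) + 5·(t - 3)², so S_0'(4) = 13. On the right, S_1'(4) = b, so b = 13.

13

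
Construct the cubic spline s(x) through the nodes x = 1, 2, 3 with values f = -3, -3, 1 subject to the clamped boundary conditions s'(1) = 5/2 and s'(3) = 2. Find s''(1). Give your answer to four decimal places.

-13.7500

Let m_i = s''(x_i). Step sizes h_i = 1, 1; slopes of the chords Δ_i = (y_(i+1) - y_i)/h_i = 0, 4.
  1·m_0 + 4·m_1 + 1·m_2 = 6(Δ_1 - Δ_0) = 24
Clamped end conditions give two more equations: 2h_0·m_0 + h_0·m_1 = 6(Δ_0 - s'(1)) = -15 and h_1·m_1 + 2h_1·m_2 = 6(s'(3) - Δ_1) = -12.
Solving: m_0 = -55/4, m_1 = 25/2, m_2 = -49/4.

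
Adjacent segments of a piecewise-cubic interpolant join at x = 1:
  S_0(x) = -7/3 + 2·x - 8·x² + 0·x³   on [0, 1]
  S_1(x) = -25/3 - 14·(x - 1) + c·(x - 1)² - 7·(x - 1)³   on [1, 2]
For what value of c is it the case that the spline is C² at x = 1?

S_0''(x) = -16 + 0·x, so S_0''(1) = -16. On the right, S_1''(1) = 2c, so c = -8.

-8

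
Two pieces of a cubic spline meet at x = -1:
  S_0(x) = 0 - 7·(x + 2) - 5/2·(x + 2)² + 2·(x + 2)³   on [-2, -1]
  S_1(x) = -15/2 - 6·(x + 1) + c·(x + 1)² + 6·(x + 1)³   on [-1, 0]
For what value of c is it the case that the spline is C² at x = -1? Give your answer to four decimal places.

3.5000

S_0''(x) = -5 + 12·(x + 2), so S_0''(-1) = 7. On the right, S_1''(-1) = 2c, so c = 7/2.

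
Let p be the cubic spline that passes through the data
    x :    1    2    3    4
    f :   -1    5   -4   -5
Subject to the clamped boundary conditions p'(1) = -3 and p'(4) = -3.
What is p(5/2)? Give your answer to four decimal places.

Write M_i for p''(x_i). With h_i = 1, 1, 1 and divided differences Δ_i = 6, -9, -1, the continuity of p' gives the tridiagonal system
  1·M_0 + 4·M_1 + 1·M_2 = 6(Δ_1 - Δ_0) = -90
  1·M_1 + 4·M_2 + 1·M_3 = 6(Δ_2 - Δ_1) = 48
Clamped end conditions give two more equations: 2h_0·M_0 + h_0·M_1 = 6(Δ_0 - p'(1)) = 54 and h_2·M_2 + 2h_2·M_3 = 6(p'(4) - Δ_2) = -12.
Forward elimination and back-substitution give M_0 = 238/5, M_1 = -206/5, M_2 = 136/5, M_3 = -98/5.
On [2, 3], p(x) = 5 + 1/5·(x - 2) - 103/5·(x - 2)² + 57/5·(x - 2)³.
With (x - 2) = 1/2: p(5/2) = 11/8.

1.3750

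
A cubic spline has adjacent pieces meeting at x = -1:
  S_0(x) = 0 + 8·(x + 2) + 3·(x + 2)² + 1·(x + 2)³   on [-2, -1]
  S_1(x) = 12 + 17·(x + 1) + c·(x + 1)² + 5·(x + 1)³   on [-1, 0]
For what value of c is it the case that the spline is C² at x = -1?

6

S_0''(x) = 6 + 6·(x + 2), so S_0''(-1) = 12. On the right, S_1''(-1) = 2c, so c = 6.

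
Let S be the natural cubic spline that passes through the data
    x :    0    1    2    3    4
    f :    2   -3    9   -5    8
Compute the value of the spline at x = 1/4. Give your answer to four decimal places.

-0.8655

Put M_i = S'' at the i-th knot. Here h = (1, 1, 1, 1) and Δ = (-5, 12, -14, 13), so the interior equations h_(i-1)·M_(i-1) + 2(h_(i-1)+h_i)·M_i + h_i·M_(i+1) = 6(Δ_i − Δ_(i-1)) read
  1·M_0 + 4·M_1 + 1·M_2 = 6(Δ_1 - Δ_0) = 102
  1·M_1 + 4·M_2 + 1·M_3 = 6(Δ_2 - Δ_1) = -156
  1·M_2 + 4·M_3 + 1·M_4 = 6(Δ_3 - Δ_2) = 162
Natural end conditions: M_0 = M_4 = 0.
Solving the tridiagonal system: M_0 = 0, M_1 = 579/14, M_2 = -444/7, M_3 = 789/14, M_4 = 0.
On [0, 1], S(x) = 2 - 333/28·x + 0·x² + 193/28·x³.
With x = 1/4: S(1/4) = -1551/1792.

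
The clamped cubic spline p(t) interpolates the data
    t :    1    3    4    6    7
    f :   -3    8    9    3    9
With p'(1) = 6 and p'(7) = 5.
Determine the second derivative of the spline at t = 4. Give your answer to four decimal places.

Let M_i = p''(x_i). Step sizes h_i = 2, 1, 2, 1; slopes of the chords Δ_i = (y_(i+1) - y_i)/h_i = 11/2, 1, -3, 6.
  2·M_0 + 6·M_1 + 1·M_2 = 6(Δ_1 - Δ_0) = -27
  1·M_1 + 6·M_2 + 2·M_3 = 6(Δ_2 - Δ_1) = -24
  2·M_2 + 6·M_3 + 1·M_4 = 6(Δ_3 - Δ_2) = 54
Clamped end conditions give two more equations: 2h_0·M_0 + h_0·M_1 = 6(Δ_0 - p'(1)) = -3 and h_3·M_3 + 2h_3·M_4 = 6(p'(7) - Δ_3) = -6.
Hence M_0 = 379/372, M_1 = -329/93, M_2 = -1453/186, M_3 = 1228/93, M_4 = -893/93.

-7.8118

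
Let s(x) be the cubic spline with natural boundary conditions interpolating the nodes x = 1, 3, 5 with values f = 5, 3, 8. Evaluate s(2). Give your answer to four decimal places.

3.3438

With M_i denoting the second derivative at x_i, h_i = 2, 2, and Δ_i = (y_(i+1) − y_i)/h_i = -1, 5/2:
  2·M_0 + 8·M_1 + 2·M_2 = 6(Δ_1 - Δ_0) = 21
Natural end conditions: M_0 = M_2 = 0.
Solving: M_0 = 0, M_1 = 21/8, M_2 = 0.
On [1, 3], s(x) = 5 - 15/8·(x - 1) + 0·(x - 1)² + 7/32·(x - 1)³.
With (x - 1) = 1: s(2) = 107/32.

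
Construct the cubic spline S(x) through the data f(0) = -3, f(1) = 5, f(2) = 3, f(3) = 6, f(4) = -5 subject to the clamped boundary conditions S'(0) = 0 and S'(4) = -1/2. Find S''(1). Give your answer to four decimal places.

With m_i denoting the second derivative at x_i, h_i = 1, 1, 1, 1, and Δ_i = (y_(i+1) − y_i)/h_i = 8, -2, 3, -11:
  1·m_0 + 4·m_1 + 1·m_2 = 6(Δ_1 - Δ_0) = -60
  1·m_1 + 4·m_2 + 1·m_3 = 6(Δ_2 - Δ_1) = 30
  1·m_2 + 4·m_3 + 1·m_4 = 6(Δ_3 - Δ_2) = -84
Clamped end conditions give two more equations: 2h_0·m_0 + h_0·m_1 = 6(Δ_0 - S'(0)) = 48 and h_3·m_3 + 2h_3·m_4 = 6(S'(4) - Δ_3) = 63.
Solving the tridiagonal system: m_0 = 317/8, m_1 = -125/4, m_2 = 203/8, m_3 = -161/4, m_4 = 413/8.

-31.2500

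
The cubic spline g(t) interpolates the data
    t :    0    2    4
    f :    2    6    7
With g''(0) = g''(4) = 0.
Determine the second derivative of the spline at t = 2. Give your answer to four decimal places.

-1.1250

Let M_i = g''(x_i). Step sizes h_i = 2, 2; slopes of the chords Δ_i = (y_(i+1) - y_i)/h_i = 2, 1/2.
  2·M_0 + 8·M_1 + 2·M_2 = 6(Δ_1 - Δ_0) = -9
Natural end conditions: M_0 = M_2 = 0.
Solving the tridiagonal system: M_0 = 0, M_1 = -9/8, M_2 = 0.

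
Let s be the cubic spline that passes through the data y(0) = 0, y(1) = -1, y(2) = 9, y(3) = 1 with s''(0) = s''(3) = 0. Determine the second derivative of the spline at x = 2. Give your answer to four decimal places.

-33.2000

Write σ_i for s''(x_i). With h_i = 1, 1, 1 and divided differences Δ_i = -1, 10, -8, the continuity of s' gives the tridiagonal system
  1·σ_0 + 4·σ_1 + 1·σ_2 = 6(Δ_1 - Δ_0) = 66
  1·σ_1 + 4·σ_2 + 1·σ_3 = 6(Δ_2 - Δ_1) = -108
Natural end conditions: σ_0 = σ_3 = 0.
Solving the tridiagonal system: σ_0 = 0, σ_1 = 124/5, σ_2 = -166/5, σ_3 = 0.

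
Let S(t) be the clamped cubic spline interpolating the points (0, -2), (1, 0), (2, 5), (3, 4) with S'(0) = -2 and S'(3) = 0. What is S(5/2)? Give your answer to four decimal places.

4.7083

Write M_i for S''(x_i). With h_i = 1, 1, 1 and divided differences Δ_i = 2, 5, -1, the continuity of S' gives the tridiagonal system
  1·M_0 + 4·M_1 + 1·M_2 = 6(Δ_1 - Δ_0) = 18
  1·M_1 + 4·M_2 + 1·M_3 = 6(Δ_2 - Δ_1) = -36
Clamped end conditions give two more equations: 2h_0·M_0 + h_0·M_1 = 6(Δ_0 - S'(0)) = 24 and h_2·M_2 + 2h_2·M_3 = 6(S'(3) - Δ_2) = 6.
Solving: M_0 = 28/3, M_1 = 16/3, M_2 = -38/3, M_3 = 28/3.
On [2, 3], S(t) = 5 + 5/3·(t - 2) - 19/3·(t - 2)² + 11/3·(t - 2)³.
With (t - 2) = 1/2: S(5/2) = 113/24.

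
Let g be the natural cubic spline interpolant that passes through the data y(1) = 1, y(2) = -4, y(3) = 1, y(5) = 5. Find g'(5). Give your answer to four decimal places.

0.0870

Write M_i for g''(x_i). With h_i = 1, 1, 2 and divided differences Δ_i = -5, 5, 2, the continuity of g' gives the tridiagonal system
  1·M_0 + 4·M_1 + 1·M_2 = 6(Δ_1 - Δ_0) = 60
  1·M_1 + 6·M_2 + 2·M_3 = 6(Δ_2 - Δ_1) = -18
Natural end conditions: M_0 = M_3 = 0.
Forward elimination and back-substitution give M_0 = 0, M_1 = 378/23, M_2 = -132/23, M_3 = 0.
On [3, 5], g'(x) = b_2 + 2c_2·(x - 3) + 3d_2·(x - 3)² with b_2 = Δ_2 - h_2(2M_2 + M_3)/6 = 134/23, c_2 = M_2/2 = -66/23, d_2 = (M_3 - M_2)/(6h_2) = 11/23. So g'(5) = 2/23.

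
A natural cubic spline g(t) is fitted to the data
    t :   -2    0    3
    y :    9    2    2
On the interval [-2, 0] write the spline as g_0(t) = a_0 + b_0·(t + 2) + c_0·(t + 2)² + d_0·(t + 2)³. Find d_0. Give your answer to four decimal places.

0.1750

Let M_i = g''(x_i). Step sizes h_i = 2, 3; slopes of the chords Δ_i = (y_(i+1) - y_i)/h_i = -7/2, 0.
  2·M_0 + 10·M_1 + 3·M_2 = 6(Δ_1 - Δ_0) = 21
Natural end conditions: M_0 = M_2 = 0.
Hence M_0 = 0, M_1 = 21/10, M_2 = 0.
On [-2, 0], with g_0(t) = a_0 + b_0·(t + 2) + c_0·(t + 2)² + d_0·(t + 2)³: c_0 = M_0/2 = 0, d_0 = (M_1 - M_0)/(6h_0) = 7/40, b_0 = Δ_0 - h_0(2M_0 + M_1)/6 = -21/5.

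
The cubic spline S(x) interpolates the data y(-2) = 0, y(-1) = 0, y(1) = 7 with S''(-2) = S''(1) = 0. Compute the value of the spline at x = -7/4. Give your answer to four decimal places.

Put σ_i = S'' at the i-th knot. Here h = (1, 2) and Δ = (0, 7/2), so the interior equations h_(i-1)·σ_(i-1) + 2(h_(i-1)+h_i)·σ_i + h_i·σ_(i+1) = 6(Δ_i − Δ_(i-1)) read
  1·σ_0 + 6·σ_1 + 2·σ_2 = 6(Δ_1 - Δ_0) = 21
Natural end conditions: σ_0 = σ_2 = 0.
Solving the tridiagonal system: σ_0 = 0, σ_1 = 7/2, σ_2 = 0.
On [-2, -1], S(x) = 0 - 7/12·(x + 2) + 0·(x + 2)² + 7/12·(x + 2)³.
With (x + 2) = 1/4: S(-7/4) = -35/256.

-0.1367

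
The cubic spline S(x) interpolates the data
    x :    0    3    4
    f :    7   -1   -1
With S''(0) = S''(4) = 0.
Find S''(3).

2

Put M_i = S'' at the i-th knot. Here h = (3, 1) and Δ = (-8/3, 0), so the interior equations h_(i-1)·M_(i-1) + 2(h_(i-1)+h_i)·M_i + h_i·M_(i+1) = 6(Δ_i − Δ_(i-1)) read
  3·M_0 + 8·M_1 + 1·M_2 = 6(Δ_1 - Δ_0) = 16
Natural end conditions: M_0 = M_2 = 0.
Solving: M_0 = 0, M_1 = 2, M_2 = 0.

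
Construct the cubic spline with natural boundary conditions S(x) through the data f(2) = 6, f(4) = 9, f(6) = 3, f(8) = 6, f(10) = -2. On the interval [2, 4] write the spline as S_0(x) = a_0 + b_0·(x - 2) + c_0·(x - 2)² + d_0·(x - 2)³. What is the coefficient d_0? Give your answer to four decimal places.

-0.4063

Put σ_i = S'' at the i-th knot. Here h = (2, 2, 2, 2) and Δ = (3/2, -3, 3/2, -4), so the interior equations h_(i-1)·σ_(i-1) + 2(h_(i-1)+h_i)·σ_i + h_i·σ_(i+1) = 6(Δ_i − Δ_(i-1)) read
  2·σ_0 + 8·σ_1 + 2·σ_2 = 6(Δ_1 - Δ_0) = -27
  2·σ_1 + 8·σ_2 + 2·σ_3 = 6(Δ_2 - Δ_1) = 27
  2·σ_2 + 8·σ_3 + 2·σ_4 = 6(Δ_3 - Δ_2) = -33
Natural end conditions: σ_0 = σ_4 = 0.
Solving the tridiagonal system: σ_0 = 0, σ_1 = -39/8, σ_2 = 6, σ_3 = -45/8, σ_4 = 0.
On [2, 4], with S_0(x) = a_0 + b_0·(x - 2) + c_0·(x - 2)² + d_0·(x - 2)³: c_0 = σ_0/2 = 0, d_0 = (σ_1 - σ_0)/(6h_0) = -13/32, b_0 = Δ_0 - h_0(2σ_0 + σ_1)/6 = 25/8.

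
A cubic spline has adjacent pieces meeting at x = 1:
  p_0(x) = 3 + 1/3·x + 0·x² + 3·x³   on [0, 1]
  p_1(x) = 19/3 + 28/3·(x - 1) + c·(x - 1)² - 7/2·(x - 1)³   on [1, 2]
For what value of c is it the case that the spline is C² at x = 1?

p_0''(x) = 0 + 18·x, so p_0''(1) = 18. On the right, p_1''(1) = 2c, so c = 9.

9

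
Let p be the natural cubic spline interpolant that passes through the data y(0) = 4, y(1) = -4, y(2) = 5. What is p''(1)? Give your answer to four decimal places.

With M_i denoting the second derivative at x_i, h_i = 1, 1, and Δ_i = (y_(i+1) − y_i)/h_i = -8, 9:
  1·M_0 + 4·M_1 + 1·M_2 = 6(Δ_1 - Δ_0) = 102
Natural end conditions: M_0 = M_2 = 0.
Forward elimination and back-substitution give M_0 = 0, M_1 = 51/2, M_2 = 0.

25.5000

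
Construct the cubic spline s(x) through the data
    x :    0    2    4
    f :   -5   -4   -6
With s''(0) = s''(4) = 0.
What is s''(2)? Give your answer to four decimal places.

-1.1250

Let σ_i = s''(x_i). Step sizes h_i = 2, 2; slopes of the chords Δ_i = (y_(i+1) - y_i)/h_i = 1/2, -1.
  2·σ_0 + 8·σ_1 + 2·σ_2 = 6(Δ_1 - Δ_0) = -9
Natural end conditions: σ_0 = σ_2 = 0.
Solving the tridiagonal system: σ_0 = 0, σ_1 = -9/8, σ_2 = 0.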